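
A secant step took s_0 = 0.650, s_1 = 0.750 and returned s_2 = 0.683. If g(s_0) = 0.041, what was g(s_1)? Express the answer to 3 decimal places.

-0.083

The secant line through (0.650, 0.041) and (0.750, g(s_1)) crosses zero at s_2 = 0.683.
So (0.650, 0.041), (0.750, g(s_1)), (0.683, 0) are collinear:
g(s_1) = 0.041 · (0.750 − 0.683) / (0.650 − 0.683) = 0.041 · (0.06700)/(-0.03300) = -0.08324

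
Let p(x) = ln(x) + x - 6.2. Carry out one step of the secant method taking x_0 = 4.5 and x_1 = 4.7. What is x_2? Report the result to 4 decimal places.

p(4.5) = -0.195923, p(4.7) = 0.047563
x_2 = 4.700000 − 0.047563·(4.700000 − 4.500000) / (0.047563 − (-0.195923)) = 4.700000 − (0.009513)/(0.243485) = 4.660932

4.6609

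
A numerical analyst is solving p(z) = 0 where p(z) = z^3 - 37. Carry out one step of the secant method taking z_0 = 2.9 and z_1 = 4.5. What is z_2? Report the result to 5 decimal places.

p(2.9) = -12.6110000, p(4.5) = 54.1250000
z_2 = 4.5000000 − 54.1250000·(4.5000000 − 2.9000000) / (54.1250000 − (-12.6110000)) = 4.5000000 − (86.6000000)/(66.7360000) = 3.2023496

3.20235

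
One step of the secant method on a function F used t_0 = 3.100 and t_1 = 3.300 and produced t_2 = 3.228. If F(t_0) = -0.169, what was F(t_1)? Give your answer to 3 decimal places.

0.095

The secant line through (3.100, -0.169) and (3.300, F(t_1)) crosses zero at t_2 = 3.228.
So (3.100, -0.169), (3.300, F(t_1)), (3.228, 0) are collinear:
F(t_1) = -0.169 · (3.300 − 3.228) / (3.100 − 3.228) = -0.169 · (0.07200)/(-0.12800) = 0.09506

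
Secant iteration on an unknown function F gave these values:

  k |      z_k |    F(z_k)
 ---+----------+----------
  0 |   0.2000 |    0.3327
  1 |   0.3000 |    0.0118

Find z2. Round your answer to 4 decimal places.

z2 = 0.3000 − 0.0118·(0.3000 − 0.2000) / (0.0118 − 0.3327)
   = 0.3000 − (0.001180)/(-0.320900) = 0.303677

0.3037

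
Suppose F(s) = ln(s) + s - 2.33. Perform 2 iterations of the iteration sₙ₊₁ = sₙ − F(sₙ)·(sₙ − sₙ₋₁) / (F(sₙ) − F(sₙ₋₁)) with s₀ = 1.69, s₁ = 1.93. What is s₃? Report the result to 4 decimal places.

F(1.69) = -0.115271, F(1.93) = 0.257520
s₂ = 1.930000 − 0.257520·(1.930000 − 1.690000) / (0.257520 − (-0.115271)) = 1.930000 − (0.061805)/(0.372791) = 1.764211
F(1.764211) = 0.001914
s₃ = 1.764211 − 0.001914·(1.764211 − 1.930000) / (0.001914 − 0.257520) = 1.764211 − (-0.000317)/(-0.255606) = 1.762969

1.7630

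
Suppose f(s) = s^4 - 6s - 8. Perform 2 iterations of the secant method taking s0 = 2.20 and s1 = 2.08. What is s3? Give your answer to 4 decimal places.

2.1361

f(2.20) = 2.225600, f(2.08) = -1.762263
s2 = 2.080000 − (-1.762263)·(2.080000 − 2.200000) / (-1.762263 − 2.225600) = 2.080000 − (0.211472)/(-3.987863) = 2.133029
f(2.133029) = -0.097385
s3 = 2.133029 − (-0.097385)·(2.133029 − 2.080000) / (-0.097385 − (-1.762263)) = 2.133029 − (-0.005164)/(1.664878) = 2.136131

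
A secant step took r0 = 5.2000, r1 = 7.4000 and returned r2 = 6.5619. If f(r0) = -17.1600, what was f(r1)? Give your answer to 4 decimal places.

10.5601

The secant line through (5.2000, -17.1600) and (7.4000, f(r1)) crosses zero at r2 = 6.5619.
So (5.2000, -17.1600), (7.4000, f(r1)), (6.5619, 0) are collinear:
f(r1) = -17.1600 · (7.4000 − 6.5619) / (5.2000 − 6.5619) = -17.1600 · (0.838100)/(-1.361900) = 10.560097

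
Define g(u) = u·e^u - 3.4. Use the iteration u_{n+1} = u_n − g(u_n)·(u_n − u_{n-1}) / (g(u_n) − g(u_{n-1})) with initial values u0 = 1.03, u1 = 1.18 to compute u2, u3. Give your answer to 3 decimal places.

1.111, 1.115

g(1.03) = -0.51490, g(1.18) = 0.44016
u2 = 1.18000 − 0.44016·(1.18000 − 1.03000) / (0.44016 − (-0.51490)) = 1.18000 − (0.06602)/(0.95506) = 1.11087
g(1.11087) = -0.02629
u3 = 1.11087 − (-0.02629)·(1.11087 − 1.18000) / (-0.02629 − 0.44016) = 1.11087 − (0.00182)/(-0.46645) = 1.11477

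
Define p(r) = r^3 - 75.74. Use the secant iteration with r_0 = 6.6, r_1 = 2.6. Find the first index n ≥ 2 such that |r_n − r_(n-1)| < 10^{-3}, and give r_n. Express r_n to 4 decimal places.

p(6.6) = 211.756000, p(2.6) = -58.164000
r_2 = 2.600000 − (-58.164000)·(-4.000000)/(-269.920000) = 3.461944;  |Δ| = 0.861944
p(3.461944) = -34.248396
r_3 = 3.461944 − (-34.248396)·(0.861944)/(23.915604) = 4.696294;  |Δ| = 1.234349
p(4.696294) = 27.837571
r_4 = 4.696294 − 27.837571·(1.234349)/(62.085967) = 4.142847;  |Δ| = 0.553447
p(4.142847) = -4.635582
r_5 = 4.142847 − (-4.635582)·(-0.553447)/(-32.473153) = 4.221852;  |Δ| = 0.079005
p(4.221852) = -0.489570
r_6 = 4.221852 − (-0.489570)·(0.079005)/(4.146012) = 4.231181;  |Δ| = 0.009329
p(4.231181) = 0.010380
r_7 = 4.231181 − 0.010380·(0.009329)/(0.499950) = 4.230987;  |Δ| = 0.000194
|r_7 − r_6| = 0.000194 < 10^{-3}

n = 7, r_n = 4.2310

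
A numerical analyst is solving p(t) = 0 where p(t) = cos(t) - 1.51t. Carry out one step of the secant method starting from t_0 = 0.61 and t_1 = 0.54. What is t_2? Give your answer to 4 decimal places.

0.5606

p(0.61) = -0.101452, p(0.54) = 0.042309
t_2 = 0.540000 − 0.042309·(0.540000 − 0.610000) / (0.042309 − (-0.101452)) = 0.540000 − (-0.002962)/(0.143761) = 0.560601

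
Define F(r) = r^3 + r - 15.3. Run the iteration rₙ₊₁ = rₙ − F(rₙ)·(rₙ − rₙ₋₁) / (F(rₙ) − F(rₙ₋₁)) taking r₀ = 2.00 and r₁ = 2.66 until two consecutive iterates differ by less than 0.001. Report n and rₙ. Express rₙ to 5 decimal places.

F(2.00) = -5.3000000, F(2.66) = 6.1810960
r₂ = 2.6600000 − 6.1810960·(0.6600000)/(11.4810960) = 2.3046747;  |Δ| = 0.3553253
F(2.3046747) = -0.7539862
r₃ = 2.3046747 − (-0.7539862)·(-0.3553253)/(-6.9350822) = 2.3433059;  |Δ| = 0.0386312
F(2.3433059) = -0.0894078
r₄ = 2.3433059 − (-0.0894078)·(0.0386312)/(0.6645784) = 2.3485031;  |Δ| = 0.0051972
F(2.3485031) = 0.0015937
r₅ = 2.3485031 − 0.0015937·(0.0051972)/(0.0910014) = 2.3484121;  |Δ| = 0.0000910
|r₅ − r₄| = 0.0000910 < 0.001

n = 5, rₙ = 2.34841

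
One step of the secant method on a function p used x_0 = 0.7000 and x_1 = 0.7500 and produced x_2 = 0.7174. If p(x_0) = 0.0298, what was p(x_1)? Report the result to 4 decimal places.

-0.0558

The secant line through (0.7000, 0.0298) and (0.7500, p(x_1)) crosses zero at x_2 = 0.7174.
So (0.7000, 0.0298), (0.7500, p(x_1)), (0.7174, 0) are collinear:
p(x_1) = 0.0298 · (0.7500 − 0.7174) / (0.7000 − 0.7174) = 0.0298 · (0.032600)/(-0.017400) = -0.055832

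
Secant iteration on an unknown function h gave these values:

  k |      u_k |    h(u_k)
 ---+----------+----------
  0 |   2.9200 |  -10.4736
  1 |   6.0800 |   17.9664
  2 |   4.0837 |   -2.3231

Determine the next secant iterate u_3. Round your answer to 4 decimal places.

u_3 = 4.0837 − (-2.3231)·(4.0837 − 6.0800) / (-2.3231 − 17.9664)
   = 4.0837 − (4.637605)/(-20.289500) = 4.312272

4.3123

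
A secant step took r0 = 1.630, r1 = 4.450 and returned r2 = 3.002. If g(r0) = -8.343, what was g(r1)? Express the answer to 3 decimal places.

The secant line through (1.630, -8.343) and (4.450, g(r1)) crosses zero at r2 = 3.002.
So (1.630, -8.343), (4.450, g(r1)), (3.002, 0) are collinear:
g(r1) = -8.343 · (4.450 − 3.002) / (1.630 − 3.002) = -8.343 · (1.44800)/(-1.37200) = 8.80515

8.805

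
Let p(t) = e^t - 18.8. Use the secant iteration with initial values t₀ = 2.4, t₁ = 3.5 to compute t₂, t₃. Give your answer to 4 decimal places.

p(2.4) = -7.776824, p(3.5) = 14.315452
t₂ = 3.500000 − 14.315452·(3.500000 − 2.400000) / (14.315452 − (-7.776824)) = 3.500000 − (15.746997)/(22.092276) = 2.787217
p(2.787217) = -2.564226
t₃ = 2.787217 − (-2.564226)·(2.787217 − 3.500000) / (-2.564226 − 14.315452) = 2.787217 − (1.827737)/(-16.879678) = 2.895497

2.7872, 2.8955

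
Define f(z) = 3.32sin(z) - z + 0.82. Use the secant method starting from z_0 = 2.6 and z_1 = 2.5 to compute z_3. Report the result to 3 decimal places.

f(2.6) = -0.06854, f(2.5) = 0.30693
z_2 = 2.50000 − 0.30693·(2.50000 − 2.60000) / (0.30693 − (-0.06854)) = 2.50000 − (-0.03069)/(0.37546) = 2.58175
f(2.58175) = 0.00136
z_3 = 2.58175 − 0.00136·(2.58175 − 2.50000) / (0.00136 − 0.30693) = 2.58175 − (0.00011)/(-0.30557) = 2.58211

2.582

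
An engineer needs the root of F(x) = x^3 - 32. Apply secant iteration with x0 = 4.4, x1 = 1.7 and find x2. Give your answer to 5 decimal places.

F(4.4) = 53.1840000, F(1.7) = -27.0870000
x2 = 1.7000000 − (-27.0870000)·(1.7000000 − 4.4000000) / (-27.0870000 − 53.1840000) = 1.7000000 − (73.1349000)/(-80.2710000) = 2.6110999

2.61110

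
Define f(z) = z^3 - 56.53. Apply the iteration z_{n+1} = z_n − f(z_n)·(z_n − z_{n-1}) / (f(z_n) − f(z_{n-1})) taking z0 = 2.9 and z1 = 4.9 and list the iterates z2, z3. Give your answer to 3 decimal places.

f(2.9) = -32.14100, f(4.9) = 61.11900
z2 = 4.90000 − 61.11900·(4.90000 − 2.90000) / (61.11900 − (-32.14100)) = 4.90000 − (122.23800)/(93.26000) = 3.58928
f(3.58928) = -10.28966
z3 = 3.58928 − (-10.28966)·(3.58928 − 4.90000) / (-10.28966 − 61.11900) = 3.58928 − (13.48689)/(-71.40866) = 3.77815

3.589, 3.778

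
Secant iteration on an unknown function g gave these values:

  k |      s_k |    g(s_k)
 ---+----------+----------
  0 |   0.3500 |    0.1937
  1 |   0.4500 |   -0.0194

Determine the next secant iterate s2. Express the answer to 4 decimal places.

s2 = 0.4500 − (-0.0194)·(0.4500 − 0.3500) / (-0.0194 − 0.1937)
   = 0.4500 − (-0.001940)/(-0.213100) = 0.440896

0.4409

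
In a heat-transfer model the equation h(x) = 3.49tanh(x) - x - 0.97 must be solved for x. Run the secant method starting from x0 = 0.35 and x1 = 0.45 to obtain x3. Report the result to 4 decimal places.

h(0.35) = -0.146049, h(0.45) = 0.052428
x2 = 0.450000 − 0.052428·(0.450000 − 0.350000) / (0.052428 − (-0.146049)) = 0.450000 − (0.005243)/(0.198477) = 0.423585
h(0.423585) = 0.002228
x3 = 0.423585 − 0.002228·(0.423585 − 0.450000) / (0.002228 − 0.052428) = 0.423585 − (-0.000059)/(-0.050200) = 0.422413

0.4224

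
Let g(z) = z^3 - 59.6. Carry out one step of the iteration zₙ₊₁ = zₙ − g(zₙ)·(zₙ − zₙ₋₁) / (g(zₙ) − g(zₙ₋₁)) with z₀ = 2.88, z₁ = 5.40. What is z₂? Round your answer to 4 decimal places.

3.5537

g(2.88) = -35.712128, g(5.40) = 97.864000
z₂ = 5.400000 − 97.864000·(5.400000 − 2.880000) / (97.864000 − (-35.712128)) = 5.400000 − (246.617280)/(133.576128) = 3.553732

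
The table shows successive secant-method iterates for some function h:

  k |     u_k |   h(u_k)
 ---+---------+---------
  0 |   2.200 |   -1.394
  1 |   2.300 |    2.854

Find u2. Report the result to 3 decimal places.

u2 = 2.300 − 2.854·(2.300 − 2.200) / (2.854 − (-1.394))
   = 2.300 − (0.28540)/(4.24800) = 2.23282

2.233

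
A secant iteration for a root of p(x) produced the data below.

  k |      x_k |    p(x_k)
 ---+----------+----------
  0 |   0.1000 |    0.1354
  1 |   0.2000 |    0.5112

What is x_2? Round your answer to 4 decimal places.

0.0640

x_2 = 0.2000 − 0.5112·(0.2000 − 0.1000) / (0.5112 − 0.1354)
   = 0.2000 − (0.051120)/(0.375800) = 0.063970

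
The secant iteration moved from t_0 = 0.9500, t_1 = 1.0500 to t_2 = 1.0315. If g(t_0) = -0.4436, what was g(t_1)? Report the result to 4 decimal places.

The secant line through (0.9500, -0.4436) and (1.0500, g(t_1)) crosses zero at t_2 = 1.0315.
So (0.9500, -0.4436), (1.0500, g(t_1)), (1.0315, 0) are collinear:
g(t_1) = -0.4436 · (1.0500 − 1.0315) / (0.9500 − 1.0315) = -0.4436 · (0.018500)/(-0.081500) = 0.100694

0.1007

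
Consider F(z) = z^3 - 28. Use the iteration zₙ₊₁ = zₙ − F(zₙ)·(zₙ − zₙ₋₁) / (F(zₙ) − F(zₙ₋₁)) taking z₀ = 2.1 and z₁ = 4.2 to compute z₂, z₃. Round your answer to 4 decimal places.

2.7070, 2.9317

F(2.1) = -18.739000, F(4.2) = 46.088000
z₂ = 4.200000 − 46.088000·(4.200000 − 2.100000) / (46.088000 − (-18.739000)) = 4.200000 − (96.784800)/(64.827000) = 2.707029
F(2.707029) = -8.162865
z₃ = 2.707029 − (-8.162865)·(2.707029 − 4.200000) / (-8.162865 − 46.088000) = 2.707029 − (12.186916)/(-54.250865) = 2.931670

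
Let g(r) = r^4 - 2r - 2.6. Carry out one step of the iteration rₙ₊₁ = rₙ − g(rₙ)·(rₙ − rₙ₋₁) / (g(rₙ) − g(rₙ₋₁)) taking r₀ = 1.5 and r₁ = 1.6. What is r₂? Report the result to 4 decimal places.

g(1.5) = -0.537500, g(1.6) = 0.753600
r₂ = 1.600000 − 0.753600·(1.600000 − 1.500000) / (0.753600 − (-0.537500)) = 1.600000 − (0.075360)/(1.291100) = 1.541631

1.5416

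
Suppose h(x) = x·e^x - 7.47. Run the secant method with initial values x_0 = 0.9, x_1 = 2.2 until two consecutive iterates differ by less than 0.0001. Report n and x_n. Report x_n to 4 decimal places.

h(0.9) = -5.256357, h(2.2) = 12.385030
x_2 = 2.200000 − 12.385030·(1.300000)/(17.641387) = 1.287343;  |Δ| = 0.912657
h(1.287343) = -2.805769
x_3 = 1.287343 − (-2.805769)·(-0.912657)/(-15.190798) = 1.455912;  |Δ| = 0.168569
h(1.455912) = -1.226475
x_4 = 1.455912 − (-1.226475)·(0.168569)/(1.579294) = 1.586823;  |Δ| = 0.130911
h(1.586823) = 0.286697
x_5 = 1.586823 − 0.286697·(0.130911)/(1.513171) = 1.562020;  |Δ| = 0.024803
h(1.562020) = -0.021601
x_6 = 1.562020 − (-0.021601)·(-0.024803)/(-0.308298) = 1.563757;  |Δ| = 0.001738
h(1.563757) = -0.000344
x_7 = 1.563757 − (-0.000344)·(0.001738)/(0.021257) = 1.563786;  |Δ| = 0.000028
|x_7 − x_6| = 0.000028 < 0.0001

n = 7, x_n = 1.5638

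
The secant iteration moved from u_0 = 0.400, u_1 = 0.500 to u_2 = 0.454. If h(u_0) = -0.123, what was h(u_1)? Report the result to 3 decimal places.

The secant line through (0.400, -0.123) and (0.500, h(u_1)) crosses zero at u_2 = 0.454.
So (0.400, -0.123), (0.500, h(u_1)), (0.454, 0) are collinear:
h(u_1) = -0.123 · (0.500 − 0.454) / (0.400 − 0.454) = -0.123 · (0.04600)/(-0.05400) = 0.10478

0.105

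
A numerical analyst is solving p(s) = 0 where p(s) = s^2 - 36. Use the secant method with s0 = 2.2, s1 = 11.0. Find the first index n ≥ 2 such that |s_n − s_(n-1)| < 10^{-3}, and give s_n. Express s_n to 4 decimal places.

n = 7, s_n = 6.0000

p(2.2) = -31.160000, p(11.0) = 85.000000
s2 = 11.000000 − 85.000000·(8.800000)/(116.160000) = 4.560606;  |Δ| = 6.439394
p(4.560606) = -15.200872
s3 = 4.560606 − (-15.200872)·(-6.439394)/(-100.200872) = 5.537488;  |Δ| = 0.976882
p(5.537488) = -5.336229
s4 = 5.537488 − (-5.336229)·(0.976882)/(9.864644) = 6.065927;  |Δ| = 0.528439
p(6.065927) = 0.795471
s5 = 6.065927 − 0.795471·(0.528439)/(6.131699) = 5.997372;  |Δ| = 0.068555
p(5.997372) = -0.031527
s6 = 5.997372 − (-0.031527)·(-0.068555)/(-0.826998) = 5.999986;  |Δ| = 0.002613
p(5.999986) = -0.000172
s7 = 5.999986 − (-0.000172)·(0.002613)/(0.031355) = 6.000000;  |Δ| = 0.000014
|s7 − s6| = 0.000014 < 10^{-3}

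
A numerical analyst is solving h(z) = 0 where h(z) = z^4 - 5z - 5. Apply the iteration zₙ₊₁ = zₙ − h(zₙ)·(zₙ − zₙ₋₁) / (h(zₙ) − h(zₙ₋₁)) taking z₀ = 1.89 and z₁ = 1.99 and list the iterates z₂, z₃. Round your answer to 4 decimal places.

h(1.89) = -1.690102, h(1.99) = 0.732392
z₂ = 1.990000 − 0.732392·(1.990000 − 1.890000) / (0.732392 − (-1.690102)) = 1.990000 − (0.073239)/(2.422494) = 1.959767
h(1.959767) = -0.047960
z₃ = 1.959767 − (-0.047960)·(1.959767 − 1.990000) / (-0.047960 − 0.732392) = 1.959767 − (0.001450)/(-0.780352) = 1.961625

1.9598, 1.9616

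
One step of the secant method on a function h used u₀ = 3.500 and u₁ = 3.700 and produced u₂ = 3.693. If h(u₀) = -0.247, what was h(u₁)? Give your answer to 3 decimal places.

The secant line through (3.500, -0.247) and (3.700, h(u₁)) crosses zero at u₂ = 3.693.
So (3.500, -0.247), (3.700, h(u₁)), (3.693, 0) are collinear:
h(u₁) = -0.247 · (3.700 − 3.693) / (3.500 − 3.693) = -0.247 · (0.00700)/(-0.19300) = 0.00896

0.009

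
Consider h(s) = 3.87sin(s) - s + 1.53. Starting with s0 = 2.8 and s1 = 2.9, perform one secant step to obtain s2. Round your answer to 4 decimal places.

h(2.8) = 0.026404, h(2.9) = -0.444105
s2 = 2.900000 − (-0.444105)·(2.900000 − 2.800000) / (-0.444105 − 0.026404) = 2.900000 − (-0.044411)/(-0.470509) = 2.805612

2.8056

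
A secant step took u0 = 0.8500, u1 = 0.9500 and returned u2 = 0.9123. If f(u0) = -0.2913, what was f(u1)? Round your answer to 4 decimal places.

0.1763

The secant line through (0.8500, -0.2913) and (0.9500, f(u1)) crosses zero at u2 = 0.9123.
So (0.8500, -0.2913), (0.9500, f(u1)), (0.9123, 0) are collinear:
f(u1) = -0.2913 · (0.9500 − 0.9123) / (0.8500 − 0.9123) = -0.2913 · (0.037700)/(-0.062300) = 0.176276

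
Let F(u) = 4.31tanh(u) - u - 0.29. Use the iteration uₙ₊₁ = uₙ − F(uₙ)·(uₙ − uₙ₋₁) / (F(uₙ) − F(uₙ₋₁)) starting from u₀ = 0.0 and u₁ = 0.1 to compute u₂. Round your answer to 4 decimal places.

F(0.0) = -0.290000, F(0.1) = 0.039569
u₂ = 0.100000 − 0.039569·(0.100000 − 0.000000) / (0.039569 − (-0.290000)) = 0.100000 − (0.003957)/(0.329569) = 0.087994

0.0880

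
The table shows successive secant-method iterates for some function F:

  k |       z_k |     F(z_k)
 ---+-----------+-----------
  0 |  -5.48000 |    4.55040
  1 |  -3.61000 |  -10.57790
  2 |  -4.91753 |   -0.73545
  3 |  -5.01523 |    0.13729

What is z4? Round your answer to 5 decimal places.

z4 = -5.01523 − 0.13729·(-5.01523 − (-4.91753)) / (0.13729 − (-0.73545))
   = -5.01523 − (-0.0134132)/(0.8727400) = -4.9998609

-4.99986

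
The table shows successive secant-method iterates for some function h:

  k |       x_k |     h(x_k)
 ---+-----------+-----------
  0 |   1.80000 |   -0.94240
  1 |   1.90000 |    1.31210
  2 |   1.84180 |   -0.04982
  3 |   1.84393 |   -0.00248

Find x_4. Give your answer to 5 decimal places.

x_4 = 1.84393 − (-0.00248)·(1.84393 − 1.84180) / (-0.00248 − (-0.04982))
   = 1.84393 − (-0.0000053)/(0.0473400) = 1.8440416

1.84404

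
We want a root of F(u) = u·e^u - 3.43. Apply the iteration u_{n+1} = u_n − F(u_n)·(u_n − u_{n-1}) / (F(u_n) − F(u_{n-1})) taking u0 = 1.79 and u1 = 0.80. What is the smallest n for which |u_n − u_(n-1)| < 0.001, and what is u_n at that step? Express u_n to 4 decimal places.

F(1.79) = 7.291120, F(0.80) = -1.649567
u2 = 0.800000 − (-1.649567)·(-0.990000)/(-8.940687) = 0.982656;  |Δ| = 0.182656
F(0.982656) = -0.804792
u3 = 0.982656 − (-0.804792)·(0.182656)/(0.844775) = 1.156667;  |Δ| = 0.174011
F(1.156667) = 0.247414
u4 = 1.156667 − 0.247414·(0.174011)/(1.052206) = 1.115750;  |Δ| = 0.040917
F(1.115750) = -0.024889
u5 = 1.115750 − (-0.024889)·(-0.040917)/(-0.272303) = 1.119490;  |Δ| = 0.003740
F(1.119490) = -0.000674
u6 = 1.119490 − (-0.000674)·(0.003740)/(0.024214) = 1.119594;  |Δ| = 0.000104
|u6 − u5| = 0.000104 < 0.001

n = 6, u_n = 1.1196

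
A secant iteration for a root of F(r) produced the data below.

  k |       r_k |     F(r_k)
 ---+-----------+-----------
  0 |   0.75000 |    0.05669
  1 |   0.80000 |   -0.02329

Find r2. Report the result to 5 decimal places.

r2 = 0.80000 − (-0.02329)·(0.80000 − 0.75000) / (-0.02329 − 0.05669)
   = 0.80000 − (-0.0011645)/(-0.0799800) = 0.7854401

0.78544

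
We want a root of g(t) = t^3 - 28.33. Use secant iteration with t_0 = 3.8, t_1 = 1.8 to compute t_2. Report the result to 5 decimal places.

g(3.8) = 26.5420000, g(1.8) = -22.4980000
t_2 = 1.8000000 − (-22.4980000)·(1.8000000 − 3.8000000) / (-22.4980000 − 26.5420000) = 1.8000000 − (44.9960000)/(-49.0400000) = 2.7175367

2.71754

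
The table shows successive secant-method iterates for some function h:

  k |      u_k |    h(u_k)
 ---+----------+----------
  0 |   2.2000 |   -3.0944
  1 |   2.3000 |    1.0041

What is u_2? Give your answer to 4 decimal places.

2.2755

u_2 = 2.3000 − 1.0041·(2.3000 − 2.2000) / (1.0041 − (-3.0944))
   = 2.3000 − (0.100410)/(4.098500) = 2.275501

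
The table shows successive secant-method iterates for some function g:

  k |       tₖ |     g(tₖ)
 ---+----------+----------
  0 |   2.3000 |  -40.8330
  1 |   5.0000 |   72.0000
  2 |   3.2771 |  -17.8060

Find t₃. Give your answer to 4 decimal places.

t₃ = 3.2771 − (-17.8060)·(3.2771 − 5.0000) / (-17.8060 − 72.0000)
   = 3.2771 − (30.677957)/(-89.806000) = 3.618703

3.6187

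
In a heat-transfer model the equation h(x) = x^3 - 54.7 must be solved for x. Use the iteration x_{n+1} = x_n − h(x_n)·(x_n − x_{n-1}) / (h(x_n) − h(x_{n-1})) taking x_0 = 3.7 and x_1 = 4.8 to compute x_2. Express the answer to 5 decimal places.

h(3.7) = -4.0470000, h(4.8) = 55.8920000
x_2 = 4.8000000 − 55.8920000·(4.8000000 − 3.7000000) / (55.8920000 − (-4.0470000)) = 4.8000000 − (61.4812000)/(59.9390000) = 3.7742705

3.77427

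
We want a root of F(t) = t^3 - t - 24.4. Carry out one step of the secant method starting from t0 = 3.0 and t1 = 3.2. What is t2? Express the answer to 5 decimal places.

3.01437

F(3.0) = -0.4000000, F(3.2) = 5.1680000
t2 = 3.2000000 − 5.1680000·(3.2000000 − 3.0000000) / (5.1680000 − (-0.4000000)) = 3.2000000 − (1.0336000)/(5.5680000) = 3.0143678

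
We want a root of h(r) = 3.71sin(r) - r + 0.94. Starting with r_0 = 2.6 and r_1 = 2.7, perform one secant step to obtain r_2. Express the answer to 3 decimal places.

h(2.6) = 0.25251, h(2.7) = -0.17442
r_2 = 2.70000 − (-0.17442)·(2.70000 − 2.60000) / (-0.17442 − 0.25251) = 2.70000 − (-0.01744)/(-0.42693) = 2.65915

2.659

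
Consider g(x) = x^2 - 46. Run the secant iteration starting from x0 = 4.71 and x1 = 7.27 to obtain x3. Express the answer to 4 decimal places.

6.7794

g(4.71) = -23.815900, g(7.27) = 6.852900
x2 = 7.270000 − 6.852900·(7.270000 − 4.710000) / (6.852900 − (-23.815900)) = 7.270000 − (17.543424)/(30.668800) = 6.697972
g(6.697972) = -1.137176
x3 = 6.697972 − (-1.137176)·(6.697972 − 7.270000) / (-1.137176 − 6.852900) = 6.697972 − (0.650497)/(-7.990076) = 6.779385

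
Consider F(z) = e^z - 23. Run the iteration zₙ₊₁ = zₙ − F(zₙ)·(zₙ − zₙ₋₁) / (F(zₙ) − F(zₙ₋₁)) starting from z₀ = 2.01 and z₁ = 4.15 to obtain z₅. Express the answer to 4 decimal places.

F(2.01) = -15.536683, F(4.15) = 40.434000
z₂ = 4.150000 − 40.434000·(4.150000 − 2.010000) / (40.434000 − (-15.536683)) = 4.150000 − (86.528761)/(55.970683) = 2.604034
F(2.604034) = -9.481837
z₃ = 2.604034 − (-9.481837)·(2.604034 − 4.150000) / (-9.481837 − 40.434000) = 2.604034 − (14.658595)/(-49.915837) = 2.897700
F(2.897700) = -4.867599
z₄ = 2.897700 − (-4.867599)·(2.897700 − 2.604034) / (-4.867599 − (-9.481837)) = 2.897700 − (-1.429449)/(4.614237) = 3.207491
F(3.207491) = 1.717006
z₅ = 3.207491 − 1.717006·(3.207491 − 2.897700) / (1.717006 − (-4.867599)) = 3.207491 − (0.531913)/(6.584605) = 3.126710

3.1267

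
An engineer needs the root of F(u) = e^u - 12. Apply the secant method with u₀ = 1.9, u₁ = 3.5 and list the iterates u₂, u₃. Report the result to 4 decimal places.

F(1.9) = -5.314106, F(3.5) = 21.115452
u₂ = 3.500000 − 21.115452·(3.500000 − 1.900000) / (21.115452 − (-5.314106)) = 3.500000 − (33.784723)/(26.429558) = 2.221707
F(2.221707) = -2.776940
u₃ = 2.221707 − (-2.776940)·(2.221707 − 3.500000) / (-2.776940 − 21.115452) = 2.221707 − (3.549744)/(-23.892392) = 2.370279

2.2217, 2.3703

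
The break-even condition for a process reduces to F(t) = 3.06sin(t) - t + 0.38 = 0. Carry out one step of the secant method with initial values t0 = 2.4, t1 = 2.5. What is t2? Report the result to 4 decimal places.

F(2.4) = 0.046917, F(2.5) = -0.288675
t2 = 2.500000 − (-0.288675)·(2.500000 − 2.400000) / (-0.288675 − 0.046917) = 2.500000 − (-0.028868)/(-0.335593) = 2.413980

2.4140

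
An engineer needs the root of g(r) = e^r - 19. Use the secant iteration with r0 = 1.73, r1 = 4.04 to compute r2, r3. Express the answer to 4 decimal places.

2.3329, 2.6519

g(1.73) = -13.359346, g(4.04) = 37.826343
r2 = 4.040000 − 37.826343·(4.040000 − 1.730000) / (37.826343 − (-13.359346)) = 4.040000 − (87.378852)/(51.185689) = 2.332905
g(2.332905) = -8.692161
r3 = 2.332905 − (-8.692161)·(2.332905 − 4.040000) / (-8.692161 − 37.826343) = 2.332905 − (14.838348)/(-46.518504) = 2.651882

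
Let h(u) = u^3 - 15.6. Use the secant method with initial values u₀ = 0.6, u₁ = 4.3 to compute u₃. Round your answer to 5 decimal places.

1.83194

h(0.6) = -15.3840000, h(4.3) = 63.9070000
u₂ = 4.3000000 − 63.9070000·(4.3000000 − 0.6000000) / (63.9070000 − (-15.3840000)) = 4.3000000 − (236.4559000)/(79.2910000) = 1.3178721
h(1.3178721) = -13.3111368
u₃ = 1.3178721 − (-13.3111368)·(1.3178721 − 4.3000000) / (-13.3111368 − 63.9070000) = 1.3178721 − (39.6955119)/(-77.2181368) = 1.8319419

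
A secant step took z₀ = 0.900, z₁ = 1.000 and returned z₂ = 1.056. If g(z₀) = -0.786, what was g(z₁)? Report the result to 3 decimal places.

The secant line through (0.900, -0.786) and (1.000, g(z₁)) crosses zero at z₂ = 1.056.
So (0.900, -0.786), (1.000, g(z₁)), (1.056, 0) are collinear:
g(z₁) = -0.786 · (1.000 − 1.056) / (0.900 − 1.056) = -0.786 · (-0.05600)/(-0.15600) = -0.28215

-0.282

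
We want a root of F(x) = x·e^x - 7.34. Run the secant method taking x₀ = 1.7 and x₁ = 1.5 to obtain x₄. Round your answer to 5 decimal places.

1.55309

F(1.7) = 1.9657106, F(1.5) = -0.6174664
x₂ = 1.5000000 − (-0.6174664)·(1.5000000 − 1.7000000) / (-0.6174664 − 1.9657106) = 1.5000000 − (0.1234933)/(-2.5831770) = 1.5478067
F(1.5478067) = -0.0635314
x₃ = 1.5478067 − (-0.0635314)·(1.5478067 − 1.5000000) / (-0.0635314 − (-0.6174664)) = 1.5478067 − (-0.0030372)/(0.5539350) = 1.5532897
F(1.5532897) = 0.0023932
x₄ = 1.5532897 − 0.0023932·(1.5532897 − 1.5478067) / (0.0023932 − (-0.0635314)) = 1.5532897 − (0.0000131)/(0.0659246) = 1.5530907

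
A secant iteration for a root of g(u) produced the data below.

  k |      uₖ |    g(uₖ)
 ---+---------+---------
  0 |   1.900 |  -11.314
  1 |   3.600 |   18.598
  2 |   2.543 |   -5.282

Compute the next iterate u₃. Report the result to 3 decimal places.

u₃ = 2.543 − (-5.282)·(2.543 − 3.600) / (-5.282 − 18.598)
   = 2.543 − (5.58307)/(-23.88000) = 2.77680

2.777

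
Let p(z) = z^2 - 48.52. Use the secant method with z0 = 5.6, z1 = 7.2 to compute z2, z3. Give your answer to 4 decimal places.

6.9406, 6.9652

p(5.6) = -17.160000, p(7.2) = 3.320000
z2 = 7.200000 − 3.320000·(7.200000 − 5.600000) / (3.320000 − (-17.160000)) = 7.200000 − (5.312000)/(20.480000) = 6.940625
p(6.940625) = -0.347725
z3 = 6.940625 − (-0.347725)·(6.940625 − 7.200000) / (-0.347725 − 3.320000) = 6.940625 − (0.090191)/(-3.667725) = 6.965215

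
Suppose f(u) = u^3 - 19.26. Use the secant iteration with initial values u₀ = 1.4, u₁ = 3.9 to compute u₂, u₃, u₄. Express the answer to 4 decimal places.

f(1.4) = -16.516000, f(3.9) = 40.059000
u₂ = 3.900000 − 40.059000·(3.900000 − 1.400000) / (40.059000 − (-16.516000)) = 3.900000 − (100.147500)/(56.575000) = 2.129828
f(2.129828) = -9.598748
u₃ = 2.129828 − (-9.598748)·(2.129828 − 3.900000) / (-9.598748 − 40.059000) = 2.129828 − (16.991439)/(-49.657748) = 2.471999
f(2.471999) = -4.154167
u₄ = 2.471999 − (-4.154167)·(2.471999 − 2.129828) / (-4.154167 − (-9.598748)) = 2.471999 − (-1.421435)/(5.444581) = 2.733072

2.1298, 2.4720, 2.7331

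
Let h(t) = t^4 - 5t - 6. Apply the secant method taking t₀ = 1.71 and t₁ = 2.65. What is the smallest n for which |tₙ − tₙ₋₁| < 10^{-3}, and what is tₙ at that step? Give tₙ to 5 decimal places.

h(1.71) = -5.9996392, h(2.65) = 30.0655062
t₂ = 2.6500000 − 30.0655062·(0.9400000)/(36.0651454) = 1.8663743;  |Δ| = 0.7836257
h(1.8663743) = -3.1981238
t₃ = 1.8663743 − (-3.1981238)·(-0.7836257)/(-33.2636300) = 1.9417158;  |Δ| = 0.0753415
h(1.9417158) = -1.4937171
t₄ = 1.9417158 − (-1.4937171)·(0.0753415)/(1.7044066) = 2.0077440;  |Δ| = 0.0660282
h(2.0077440) = 0.2105305
t₅ = 2.0077440 − 0.2105305·(0.0660282)/(1.7042476) = 1.9995873;  |Δ| = 0.0081566
h(1.9995873) = -0.0111379
t₆ = 1.9995873 − (-0.0111379)·(-0.0081566)/(-0.2216684) = 1.9999972;  |Δ| = 0.0004098
|t₆ − t₅| = 0.0004098 < 10^{-3}

n = 6, tₙ = 2.00000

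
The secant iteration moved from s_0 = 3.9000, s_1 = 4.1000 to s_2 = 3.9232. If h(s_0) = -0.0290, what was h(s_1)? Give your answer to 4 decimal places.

The secant line through (3.9000, -0.0290) and (4.1000, h(s_1)) crosses zero at s_2 = 3.9232.
So (3.9000, -0.0290), (4.1000, h(s_1)), (3.9232, 0) are collinear:
h(s_1) = -0.0290 · (4.1000 − 3.9232) / (3.9000 − 3.9232) = -0.0290 · (0.176800)/(-0.023200) = 0.221000

0.2210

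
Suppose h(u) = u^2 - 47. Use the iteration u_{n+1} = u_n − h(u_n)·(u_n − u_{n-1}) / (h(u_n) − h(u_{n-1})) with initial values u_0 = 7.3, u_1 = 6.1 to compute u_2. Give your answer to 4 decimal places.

h(7.3) = 6.290000, h(6.1) = -9.790000
u_2 = 6.100000 − (-9.790000)·(6.100000 − 7.300000) / (-9.790000 − 6.290000) = 6.100000 − (11.748000)/(-16.080000) = 6.830597

6.8306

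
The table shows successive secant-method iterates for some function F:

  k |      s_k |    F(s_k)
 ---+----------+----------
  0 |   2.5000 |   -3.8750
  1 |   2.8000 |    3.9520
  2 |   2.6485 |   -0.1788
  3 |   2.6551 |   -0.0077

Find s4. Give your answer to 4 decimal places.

s4 = 2.6551 − (-0.0077)·(2.6551 − 2.6485) / (-0.0077 − (-0.1788))
   = 2.6551 − (-0.000051)/(0.171100) = 2.655397

2.6554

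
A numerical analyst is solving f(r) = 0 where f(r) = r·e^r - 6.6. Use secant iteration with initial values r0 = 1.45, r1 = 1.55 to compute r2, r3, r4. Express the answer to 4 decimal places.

1.4873, 1.4889, 1.4890

f(1.45) = -0.418484, f(1.55) = 0.702779
r2 = 1.550000 − 0.702779·(1.550000 − 1.450000) / (0.702779 − (-0.418484)) = 1.550000 − (0.070278)/(1.121263) = 1.487323
f(1.487323) = -0.018254
r3 = 1.487323 − (-0.018254)·(1.487323 − 1.550000) / (-0.018254 − 0.702779) = 1.487323 − (0.001144)/(-0.721032) = 1.488909
f(1.488909) = -0.000769
r4 = 1.488909 − (-0.000769)·(1.488909 − 1.487323) / (-0.000769 − (-0.018254)) = 1.488909 − (-0.000001)/(0.017485) = 1.488979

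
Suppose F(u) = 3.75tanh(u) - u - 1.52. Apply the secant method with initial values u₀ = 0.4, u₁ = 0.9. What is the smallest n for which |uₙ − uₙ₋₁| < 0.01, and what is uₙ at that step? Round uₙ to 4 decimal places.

n = 5, uₙ = 0.6675

F(0.4) = -0.495191, F(0.9) = 0.266117
u₂ = 0.900000 − 0.266117·(0.500000)/(0.761308) = 0.725224;  |Δ| = 0.174776
F(0.725224) = 0.080281
u₃ = 0.725224 − 0.080281·(-0.174776)/(-0.185836) = 0.649721;  |Δ| = 0.075503
F(0.649721) = -0.026664
u₄ = 0.649721 − (-0.026664)·(-0.075503)/(-0.106945) = 0.668545;  |Δ| = 0.018825
F(0.668545) = 0.001538
u₅ = 0.668545 − 0.001538·(0.018825)/(0.028201) = 0.667519;  |Δ| = 0.001026
|u₅ − u₄| = 0.001026 < 0.01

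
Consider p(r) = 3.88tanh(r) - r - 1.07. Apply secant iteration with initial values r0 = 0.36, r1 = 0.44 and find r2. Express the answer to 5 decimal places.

0.39906

p(0.36) = -0.0905695, p(0.44) = 0.0949404
r2 = 0.4400000 − 0.0949404·(0.4400000 − 0.3600000) / (0.0949404 − (-0.0905695)) = 0.4400000 − (0.0075952)/(0.1855100) = 0.3990575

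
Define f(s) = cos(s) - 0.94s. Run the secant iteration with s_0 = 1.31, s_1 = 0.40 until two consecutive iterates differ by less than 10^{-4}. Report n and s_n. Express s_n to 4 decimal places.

f(1.31) = -0.973550, f(0.40) = 0.545061
s_2 = 0.400000 − 0.545061·(-0.910000)/(1.518611) = 0.726618;  |Δ| = 0.326618
f(0.726618) = 0.064405
s_3 = 0.726618 − 0.064405·(0.326618)/(-0.480656) = 0.770383;  |Δ| = 0.043765
f(0.770383) = -0.006515
s_4 = 0.770383 − (-0.006515)·(0.043765)/(-0.070920) = 0.766362;  |Δ| = 0.004021
f(0.766362) = 0.000058
s_5 = 0.766362 − 0.000058·(-0.004021)/(0.006573) = 0.766398;  |Δ| = 0.000036
|s_5 − s_4| = 0.000036 < 10^{-4}

n = 5, s_n = 0.7664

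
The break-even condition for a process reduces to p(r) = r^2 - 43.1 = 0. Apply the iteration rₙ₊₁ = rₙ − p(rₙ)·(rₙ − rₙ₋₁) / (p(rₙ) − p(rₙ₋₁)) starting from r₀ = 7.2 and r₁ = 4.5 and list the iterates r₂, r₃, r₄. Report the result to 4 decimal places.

p(7.2) = 8.740000, p(4.5) = -22.850000
r₂ = 4.500000 − (-22.850000)·(4.500000 − 7.200000) / (-22.850000 − 8.740000) = 4.500000 − (61.695000)/(-31.590000) = 6.452991
p(6.452991) = -1.458901
r₃ = 6.452991 − (-1.458901)·(6.452991 − 4.500000) / (-1.458901 − (-22.850000)) = 6.452991 − (-2.849222)/(21.391099) = 6.586188
p(6.586188) = 0.277873
r₄ = 6.586188 − 0.277873·(6.586188 − 6.452991) / (0.277873 − (-1.458901)) = 6.586188 − (0.037012)/(1.736774) = 6.564877

6.4530, 6.5862, 6.5649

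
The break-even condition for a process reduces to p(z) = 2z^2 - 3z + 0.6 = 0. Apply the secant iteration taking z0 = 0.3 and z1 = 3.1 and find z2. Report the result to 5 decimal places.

p(0.3) = -0.1200000, p(3.1) = 10.5200000
z2 = 3.1000000 − 10.5200000·(3.1000000 − 0.3000000) / (10.5200000 − (-0.1200000)) = 3.1000000 − (29.4560000)/(10.6400000) = 0.3315789

0.33158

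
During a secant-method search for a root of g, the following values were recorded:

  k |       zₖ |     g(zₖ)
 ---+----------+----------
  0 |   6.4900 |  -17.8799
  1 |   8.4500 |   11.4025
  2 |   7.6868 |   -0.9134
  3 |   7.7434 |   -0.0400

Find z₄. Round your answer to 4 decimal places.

7.7460

z₄ = 7.7434 − (-0.0400)·(7.7434 − 7.6868) / (-0.0400 − (-0.9134))
   = 7.7434 − (-0.002264)/(0.873400) = 7.745992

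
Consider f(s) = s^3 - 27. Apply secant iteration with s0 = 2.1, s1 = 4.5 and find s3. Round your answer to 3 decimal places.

2.852

f(2.1) = -17.73900, f(4.5) = 64.12500
s2 = 4.50000 − 64.12500·(4.50000 − 2.10000) / (64.12500 − (-17.73900)) = 4.50000 − (153.90000)/(81.86400) = 2.62005
f(2.62005) = -9.01419
s3 = 2.62005 − (-9.01419)·(2.62005 − 4.50000) / (-9.01419 − 64.12500) = 2.62005 − (16.94619)/(-73.13919) = 2.85175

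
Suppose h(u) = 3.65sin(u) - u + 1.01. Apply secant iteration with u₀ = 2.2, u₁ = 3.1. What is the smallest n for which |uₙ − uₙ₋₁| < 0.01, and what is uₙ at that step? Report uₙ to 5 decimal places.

h(2.2) = 1.7610119, h(3.1) = -1.9382306
u₂ = 3.1000000 − (-1.9382306)·(0.9000000)/(-3.6992425) = 2.6284420;  |Δ| = 0.4715580
h(2.6284420) = 0.1734327
u₃ = 2.6284420 − 0.1734327·(-0.4715580)/(2.1116633) = 2.6671714;  |Δ| = 0.0387295
h(2.6671714) = 0.0102350
u₄ = 2.6671714 − 0.0102350·(0.0387295)/(-0.1631977) = 2.6696004;  |Δ| = 0.0024289
|u₄ − u₃| = 0.0024289 < 0.01

n = 4, uₙ = 2.66960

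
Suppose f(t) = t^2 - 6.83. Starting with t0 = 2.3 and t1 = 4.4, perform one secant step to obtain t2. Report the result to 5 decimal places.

f(2.3) = -1.5400000, f(4.4) = 12.5300000
t2 = 4.4000000 − 12.5300000·(4.4000000 − 2.3000000) / (12.5300000 − (-1.5400000)) = 4.4000000 − (26.3130000)/(14.0700000) = 2.5298507

2.52985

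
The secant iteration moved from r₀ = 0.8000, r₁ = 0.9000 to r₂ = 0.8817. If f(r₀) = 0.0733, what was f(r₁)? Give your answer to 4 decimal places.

-0.0164

The secant line through (0.8000, 0.0733) and (0.9000, f(r₁)) crosses zero at r₂ = 0.8817.
So (0.8000, 0.0733), (0.9000, f(r₁)), (0.8817, 0) are collinear:
f(r₁) = 0.0733 · (0.9000 − 0.8817) / (0.8000 − 0.8817) = 0.0733 · (0.018300)/(-0.081700) = -0.016418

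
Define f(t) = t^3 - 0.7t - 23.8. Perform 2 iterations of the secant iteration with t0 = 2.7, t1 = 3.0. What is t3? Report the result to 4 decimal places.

2.9575

f(2.7) = -6.007000, f(3.0) = 1.100000
t2 = 3.000000 − 1.100000·(3.000000 − 2.700000) / (1.100000 − (-6.007000)) = 3.000000 − (0.330000)/(7.107000) = 2.953567
f(2.953567) = -0.101886
t3 = 2.953567 − (-0.101886)·(2.953567 − 3.000000) / (-0.101886 − 1.100000) = 2.953567 − (0.004731)/(-1.201886) = 2.957503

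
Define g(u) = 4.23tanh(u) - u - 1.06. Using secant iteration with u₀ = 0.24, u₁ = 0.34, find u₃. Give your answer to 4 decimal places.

0.3453

g(0.24) = -0.303853, g(0.34) = -0.014771
u₂ = 0.340000 − (-0.014771)·(0.340000 − 0.240000) / (-0.014771 − (-0.303853)) = 0.340000 − (-0.001477)/(0.289082) = 0.345109
g(0.345109) = -0.000617
u₃ = 0.345109 − (-0.000617)·(0.345109 − 0.340000) / (-0.000617 − (-0.014771)) = 0.345109 − (-0.000003)/(0.014153) = 0.345332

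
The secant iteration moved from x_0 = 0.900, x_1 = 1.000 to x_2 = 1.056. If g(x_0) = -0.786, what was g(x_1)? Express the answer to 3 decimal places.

The secant line through (0.900, -0.786) and (1.000, g(x_1)) crosses zero at x_2 = 1.056.
So (0.900, -0.786), (1.000, g(x_1)), (1.056, 0) are collinear:
g(x_1) = -0.786 · (1.000 − 1.056) / (0.900 − 1.056) = -0.786 · (-0.05600)/(-0.15600) = -0.28215

-0.282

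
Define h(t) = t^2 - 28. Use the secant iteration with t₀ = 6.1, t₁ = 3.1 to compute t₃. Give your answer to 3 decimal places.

5.343

h(6.1) = 9.21000, h(3.1) = -18.39000
t₂ = 3.10000 − (-18.39000)·(3.10000 − 6.10000) / (-18.39000 − 9.21000) = 3.10000 − (55.17000)/(-27.60000) = 5.09891
h(5.09891) = -2.00109
t₃ = 5.09891 − (-2.00109)·(5.09891 − 3.10000) / (-2.00109 − (-18.39000)) = 5.09891 − (-4.00000)/(16.38891) = 5.34298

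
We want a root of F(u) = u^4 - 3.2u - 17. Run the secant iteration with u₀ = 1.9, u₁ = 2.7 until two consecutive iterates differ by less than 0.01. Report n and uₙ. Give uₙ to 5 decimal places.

F(1.9) = -10.0479000, F(2.7) = 27.5041000
u₂ = 2.7000000 − 27.5041000·(0.8000000)/(37.5520000) = 2.1140584;  |Δ| = 0.5859416
F(2.1140584) = -3.7908556
u₃ = 2.1140584 − (-3.7908556)·(-0.5859416)/(-31.2949556) = 2.1850353;  |Δ| = 0.0709769
F(2.1850353) = -1.1974153
u₄ = 2.1850353 − (-1.1974153)·(0.0709769)/(2.5934403) = 2.2178060;  |Δ| = 0.0327707
F(2.2178060) = 0.0962716
u₅ = 2.2178060 − 0.0962716·(0.0327707)/(1.2936868) = 2.2153673;  |Δ| = 0.0024387
|u₅ − u₄| = 0.0024387 < 0.01

n = 5, uₙ = 2.21537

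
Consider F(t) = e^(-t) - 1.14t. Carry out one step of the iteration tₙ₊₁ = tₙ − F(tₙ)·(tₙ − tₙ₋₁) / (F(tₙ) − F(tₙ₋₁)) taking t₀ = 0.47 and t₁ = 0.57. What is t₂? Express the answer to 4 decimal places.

0.5214

F(0.47) = 0.089202, F(0.57) = -0.084275
t₂ = 0.570000 − (-0.084275)·(0.570000 − 0.470000) / (-0.084275 − 0.089202) = 0.570000 − (-0.008427)/(-0.173477) = 0.521420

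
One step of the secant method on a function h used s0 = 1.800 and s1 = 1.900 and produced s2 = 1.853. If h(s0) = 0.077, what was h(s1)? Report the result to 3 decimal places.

The secant line through (1.800, 0.077) and (1.900, h(s1)) crosses zero at s2 = 1.853.
So (1.800, 0.077), (1.900, h(s1)), (1.853, 0) are collinear:
h(s1) = 0.077 · (1.900 − 1.853) / (1.800 − 1.853) = 0.077 · (0.04700)/(-0.05300) = -0.06828

-0.068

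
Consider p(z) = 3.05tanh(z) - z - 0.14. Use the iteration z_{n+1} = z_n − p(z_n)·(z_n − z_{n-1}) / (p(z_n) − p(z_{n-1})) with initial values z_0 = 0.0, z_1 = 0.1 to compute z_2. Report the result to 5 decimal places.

p(0.0) = -0.1400000, p(0.1) = 0.0639874
z_2 = 0.1000000 − 0.0639874·(0.1000000 − 0.0000000) / (0.0639874 − (-0.1400000)) = 0.1000000 − (0.0063987)/(0.2039874) = 0.0686317

0.06863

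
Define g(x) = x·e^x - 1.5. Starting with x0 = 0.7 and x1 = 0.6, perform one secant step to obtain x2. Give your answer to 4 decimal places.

g(0.7) = -0.090373, g(0.6) = -0.406729
x2 = 0.600000 − (-0.406729)·(0.600000 − 0.700000) / (-0.406729 − (-0.090373)) = 0.600000 − (0.040673)/(-0.316356) = 0.728567

0.7286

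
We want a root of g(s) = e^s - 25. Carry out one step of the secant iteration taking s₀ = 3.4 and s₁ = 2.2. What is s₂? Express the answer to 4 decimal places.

3.1155

g(3.4) = 4.964100, g(2.2) = -15.974987
s₂ = 2.200000 − (-15.974987)·(2.200000 − 3.400000) / (-15.974987 − 4.964100) = 2.200000 − (19.169984)/(-20.939087) = 3.115512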